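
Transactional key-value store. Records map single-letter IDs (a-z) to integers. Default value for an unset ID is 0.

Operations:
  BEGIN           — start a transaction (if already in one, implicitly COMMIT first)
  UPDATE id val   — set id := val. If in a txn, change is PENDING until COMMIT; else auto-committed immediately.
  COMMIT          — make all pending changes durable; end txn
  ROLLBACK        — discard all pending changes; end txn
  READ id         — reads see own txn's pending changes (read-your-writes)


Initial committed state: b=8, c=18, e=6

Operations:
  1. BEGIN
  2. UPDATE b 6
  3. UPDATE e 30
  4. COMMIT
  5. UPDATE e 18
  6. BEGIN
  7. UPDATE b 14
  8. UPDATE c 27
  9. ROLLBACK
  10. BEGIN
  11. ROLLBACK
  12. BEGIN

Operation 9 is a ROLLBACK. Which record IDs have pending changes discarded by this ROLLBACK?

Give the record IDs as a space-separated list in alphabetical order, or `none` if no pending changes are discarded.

Answer: b c

Derivation:
Initial committed: {b=8, c=18, e=6}
Op 1: BEGIN: in_txn=True, pending={}
Op 2: UPDATE b=6 (pending; pending now {b=6})
Op 3: UPDATE e=30 (pending; pending now {b=6, e=30})
Op 4: COMMIT: merged ['b', 'e'] into committed; committed now {b=6, c=18, e=30}
Op 5: UPDATE e=18 (auto-commit; committed e=18)
Op 6: BEGIN: in_txn=True, pending={}
Op 7: UPDATE b=14 (pending; pending now {b=14})
Op 8: UPDATE c=27 (pending; pending now {b=14, c=27})
Op 9: ROLLBACK: discarded pending ['b', 'c']; in_txn=False
Op 10: BEGIN: in_txn=True, pending={}
Op 11: ROLLBACK: discarded pending []; in_txn=False
Op 12: BEGIN: in_txn=True, pending={}
ROLLBACK at op 9 discards: ['b', 'c']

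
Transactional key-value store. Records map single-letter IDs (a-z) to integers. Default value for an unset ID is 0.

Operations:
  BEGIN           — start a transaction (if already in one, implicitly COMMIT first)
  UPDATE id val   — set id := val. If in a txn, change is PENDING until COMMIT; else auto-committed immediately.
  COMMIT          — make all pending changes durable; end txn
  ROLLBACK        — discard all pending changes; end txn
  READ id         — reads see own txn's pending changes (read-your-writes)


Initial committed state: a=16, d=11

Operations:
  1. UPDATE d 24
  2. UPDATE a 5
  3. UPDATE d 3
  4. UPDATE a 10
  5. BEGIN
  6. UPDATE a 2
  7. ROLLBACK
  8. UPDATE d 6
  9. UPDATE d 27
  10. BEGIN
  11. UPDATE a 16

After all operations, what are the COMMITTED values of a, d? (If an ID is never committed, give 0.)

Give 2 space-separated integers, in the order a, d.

Answer: 10 27

Derivation:
Initial committed: {a=16, d=11}
Op 1: UPDATE d=24 (auto-commit; committed d=24)
Op 2: UPDATE a=5 (auto-commit; committed a=5)
Op 3: UPDATE d=3 (auto-commit; committed d=3)
Op 4: UPDATE a=10 (auto-commit; committed a=10)
Op 5: BEGIN: in_txn=True, pending={}
Op 6: UPDATE a=2 (pending; pending now {a=2})
Op 7: ROLLBACK: discarded pending ['a']; in_txn=False
Op 8: UPDATE d=6 (auto-commit; committed d=6)
Op 9: UPDATE d=27 (auto-commit; committed d=27)
Op 10: BEGIN: in_txn=True, pending={}
Op 11: UPDATE a=16 (pending; pending now {a=16})
Final committed: {a=10, d=27}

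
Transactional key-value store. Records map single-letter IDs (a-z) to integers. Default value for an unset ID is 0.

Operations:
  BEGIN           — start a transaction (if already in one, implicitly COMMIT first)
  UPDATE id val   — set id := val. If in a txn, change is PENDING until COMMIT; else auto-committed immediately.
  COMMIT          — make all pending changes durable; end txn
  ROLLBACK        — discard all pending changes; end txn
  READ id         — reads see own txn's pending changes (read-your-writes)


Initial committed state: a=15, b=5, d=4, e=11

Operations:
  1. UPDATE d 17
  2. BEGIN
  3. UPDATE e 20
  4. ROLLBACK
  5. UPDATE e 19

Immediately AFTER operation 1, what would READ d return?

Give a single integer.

Answer: 17

Derivation:
Initial committed: {a=15, b=5, d=4, e=11}
Op 1: UPDATE d=17 (auto-commit; committed d=17)
After op 1: visible(d) = 17 (pending={}, committed={a=15, b=5, d=17, e=11})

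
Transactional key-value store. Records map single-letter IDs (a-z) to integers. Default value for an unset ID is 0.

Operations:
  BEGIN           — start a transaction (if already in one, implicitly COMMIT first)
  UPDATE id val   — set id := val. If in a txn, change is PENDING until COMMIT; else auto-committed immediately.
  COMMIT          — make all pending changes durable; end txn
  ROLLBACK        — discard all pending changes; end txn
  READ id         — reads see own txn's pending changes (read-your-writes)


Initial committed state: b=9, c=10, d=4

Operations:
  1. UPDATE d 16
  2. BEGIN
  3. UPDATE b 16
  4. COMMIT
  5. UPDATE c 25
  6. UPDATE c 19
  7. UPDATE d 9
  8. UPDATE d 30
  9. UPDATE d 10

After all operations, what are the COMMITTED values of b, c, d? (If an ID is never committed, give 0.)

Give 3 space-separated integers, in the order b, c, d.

Initial committed: {b=9, c=10, d=4}
Op 1: UPDATE d=16 (auto-commit; committed d=16)
Op 2: BEGIN: in_txn=True, pending={}
Op 3: UPDATE b=16 (pending; pending now {b=16})
Op 4: COMMIT: merged ['b'] into committed; committed now {b=16, c=10, d=16}
Op 5: UPDATE c=25 (auto-commit; committed c=25)
Op 6: UPDATE c=19 (auto-commit; committed c=19)
Op 7: UPDATE d=9 (auto-commit; committed d=9)
Op 8: UPDATE d=30 (auto-commit; committed d=30)
Op 9: UPDATE d=10 (auto-commit; committed d=10)
Final committed: {b=16, c=19, d=10}

Answer: 16 19 10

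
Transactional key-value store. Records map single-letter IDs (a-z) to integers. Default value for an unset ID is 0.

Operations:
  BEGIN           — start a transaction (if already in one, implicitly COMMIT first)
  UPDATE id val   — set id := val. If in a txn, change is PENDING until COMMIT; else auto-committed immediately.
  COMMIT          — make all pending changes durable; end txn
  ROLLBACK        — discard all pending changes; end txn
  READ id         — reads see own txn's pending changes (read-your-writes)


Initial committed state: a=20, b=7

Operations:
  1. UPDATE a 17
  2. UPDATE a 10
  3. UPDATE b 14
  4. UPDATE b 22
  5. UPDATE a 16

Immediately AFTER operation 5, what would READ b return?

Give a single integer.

Initial committed: {a=20, b=7}
Op 1: UPDATE a=17 (auto-commit; committed a=17)
Op 2: UPDATE a=10 (auto-commit; committed a=10)
Op 3: UPDATE b=14 (auto-commit; committed b=14)
Op 4: UPDATE b=22 (auto-commit; committed b=22)
Op 5: UPDATE a=16 (auto-commit; committed a=16)
After op 5: visible(b) = 22 (pending={}, committed={a=16, b=22})

Answer: 22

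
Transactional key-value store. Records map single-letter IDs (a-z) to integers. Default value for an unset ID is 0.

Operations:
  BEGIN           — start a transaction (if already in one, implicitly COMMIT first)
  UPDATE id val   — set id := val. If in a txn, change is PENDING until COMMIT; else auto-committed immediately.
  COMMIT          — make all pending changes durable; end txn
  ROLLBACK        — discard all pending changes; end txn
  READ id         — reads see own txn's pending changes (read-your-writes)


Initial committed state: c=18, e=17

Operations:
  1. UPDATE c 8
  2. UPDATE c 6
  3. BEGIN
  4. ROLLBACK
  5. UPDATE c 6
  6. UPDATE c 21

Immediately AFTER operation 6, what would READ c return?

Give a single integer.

Initial committed: {c=18, e=17}
Op 1: UPDATE c=8 (auto-commit; committed c=8)
Op 2: UPDATE c=6 (auto-commit; committed c=6)
Op 3: BEGIN: in_txn=True, pending={}
Op 4: ROLLBACK: discarded pending []; in_txn=False
Op 5: UPDATE c=6 (auto-commit; committed c=6)
Op 6: UPDATE c=21 (auto-commit; committed c=21)
After op 6: visible(c) = 21 (pending={}, committed={c=21, e=17})

Answer: 21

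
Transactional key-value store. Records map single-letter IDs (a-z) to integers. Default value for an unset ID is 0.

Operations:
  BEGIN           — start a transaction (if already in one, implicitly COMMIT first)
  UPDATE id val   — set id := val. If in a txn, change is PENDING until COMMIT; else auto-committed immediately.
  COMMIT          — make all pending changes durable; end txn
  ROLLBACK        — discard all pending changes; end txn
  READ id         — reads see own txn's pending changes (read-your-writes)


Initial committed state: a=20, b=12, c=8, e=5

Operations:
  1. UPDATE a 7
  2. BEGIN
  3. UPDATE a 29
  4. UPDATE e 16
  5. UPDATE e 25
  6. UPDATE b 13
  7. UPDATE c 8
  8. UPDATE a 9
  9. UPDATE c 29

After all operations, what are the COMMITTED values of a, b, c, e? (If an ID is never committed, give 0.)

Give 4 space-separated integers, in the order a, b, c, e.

Initial committed: {a=20, b=12, c=8, e=5}
Op 1: UPDATE a=7 (auto-commit; committed a=7)
Op 2: BEGIN: in_txn=True, pending={}
Op 3: UPDATE a=29 (pending; pending now {a=29})
Op 4: UPDATE e=16 (pending; pending now {a=29, e=16})
Op 5: UPDATE e=25 (pending; pending now {a=29, e=25})
Op 6: UPDATE b=13 (pending; pending now {a=29, b=13, e=25})
Op 7: UPDATE c=8 (pending; pending now {a=29, b=13, c=8, e=25})
Op 8: UPDATE a=9 (pending; pending now {a=9, b=13, c=8, e=25})
Op 9: UPDATE c=29 (pending; pending now {a=9, b=13, c=29, e=25})
Final committed: {a=7, b=12, c=8, e=5}

Answer: 7 12 8 5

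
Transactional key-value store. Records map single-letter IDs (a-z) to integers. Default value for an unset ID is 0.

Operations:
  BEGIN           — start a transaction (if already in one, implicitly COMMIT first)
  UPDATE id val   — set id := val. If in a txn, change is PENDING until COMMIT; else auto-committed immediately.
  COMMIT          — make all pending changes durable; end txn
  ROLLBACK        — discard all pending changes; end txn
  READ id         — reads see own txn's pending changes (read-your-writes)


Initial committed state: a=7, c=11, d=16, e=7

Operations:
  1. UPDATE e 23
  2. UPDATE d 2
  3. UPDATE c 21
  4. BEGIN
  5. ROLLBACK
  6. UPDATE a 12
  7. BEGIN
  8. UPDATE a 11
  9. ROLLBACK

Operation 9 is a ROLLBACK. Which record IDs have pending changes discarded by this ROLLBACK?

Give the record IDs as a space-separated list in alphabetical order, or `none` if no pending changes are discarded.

Answer: a

Derivation:
Initial committed: {a=7, c=11, d=16, e=7}
Op 1: UPDATE e=23 (auto-commit; committed e=23)
Op 2: UPDATE d=2 (auto-commit; committed d=2)
Op 3: UPDATE c=21 (auto-commit; committed c=21)
Op 4: BEGIN: in_txn=True, pending={}
Op 5: ROLLBACK: discarded pending []; in_txn=False
Op 6: UPDATE a=12 (auto-commit; committed a=12)
Op 7: BEGIN: in_txn=True, pending={}
Op 8: UPDATE a=11 (pending; pending now {a=11})
Op 9: ROLLBACK: discarded pending ['a']; in_txn=False
ROLLBACK at op 9 discards: ['a']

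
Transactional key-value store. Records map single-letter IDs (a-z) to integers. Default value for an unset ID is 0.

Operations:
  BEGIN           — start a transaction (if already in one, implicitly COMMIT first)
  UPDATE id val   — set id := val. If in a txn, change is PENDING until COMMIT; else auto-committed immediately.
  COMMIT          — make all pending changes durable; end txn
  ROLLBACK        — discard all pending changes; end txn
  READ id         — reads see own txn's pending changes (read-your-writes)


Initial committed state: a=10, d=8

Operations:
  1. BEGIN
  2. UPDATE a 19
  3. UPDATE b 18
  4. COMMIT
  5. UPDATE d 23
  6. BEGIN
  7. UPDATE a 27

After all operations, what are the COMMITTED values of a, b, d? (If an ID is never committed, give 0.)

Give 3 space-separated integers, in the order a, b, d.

Answer: 19 18 23

Derivation:
Initial committed: {a=10, d=8}
Op 1: BEGIN: in_txn=True, pending={}
Op 2: UPDATE a=19 (pending; pending now {a=19})
Op 3: UPDATE b=18 (pending; pending now {a=19, b=18})
Op 4: COMMIT: merged ['a', 'b'] into committed; committed now {a=19, b=18, d=8}
Op 5: UPDATE d=23 (auto-commit; committed d=23)
Op 6: BEGIN: in_txn=True, pending={}
Op 7: UPDATE a=27 (pending; pending now {a=27})
Final committed: {a=19, b=18, d=23}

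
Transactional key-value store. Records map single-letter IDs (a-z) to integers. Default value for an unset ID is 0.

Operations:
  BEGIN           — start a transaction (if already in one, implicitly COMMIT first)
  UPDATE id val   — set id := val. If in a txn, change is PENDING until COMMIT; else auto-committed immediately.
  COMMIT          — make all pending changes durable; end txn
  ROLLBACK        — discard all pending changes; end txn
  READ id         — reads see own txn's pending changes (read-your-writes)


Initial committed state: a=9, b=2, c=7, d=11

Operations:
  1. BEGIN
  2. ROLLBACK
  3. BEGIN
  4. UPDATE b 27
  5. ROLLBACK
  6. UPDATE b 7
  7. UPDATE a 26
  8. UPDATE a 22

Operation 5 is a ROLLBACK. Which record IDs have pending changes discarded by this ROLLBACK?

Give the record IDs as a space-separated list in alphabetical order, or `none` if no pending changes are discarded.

Initial committed: {a=9, b=2, c=7, d=11}
Op 1: BEGIN: in_txn=True, pending={}
Op 2: ROLLBACK: discarded pending []; in_txn=False
Op 3: BEGIN: in_txn=True, pending={}
Op 4: UPDATE b=27 (pending; pending now {b=27})
Op 5: ROLLBACK: discarded pending ['b']; in_txn=False
Op 6: UPDATE b=7 (auto-commit; committed b=7)
Op 7: UPDATE a=26 (auto-commit; committed a=26)
Op 8: UPDATE a=22 (auto-commit; committed a=22)
ROLLBACK at op 5 discards: ['b']

Answer: b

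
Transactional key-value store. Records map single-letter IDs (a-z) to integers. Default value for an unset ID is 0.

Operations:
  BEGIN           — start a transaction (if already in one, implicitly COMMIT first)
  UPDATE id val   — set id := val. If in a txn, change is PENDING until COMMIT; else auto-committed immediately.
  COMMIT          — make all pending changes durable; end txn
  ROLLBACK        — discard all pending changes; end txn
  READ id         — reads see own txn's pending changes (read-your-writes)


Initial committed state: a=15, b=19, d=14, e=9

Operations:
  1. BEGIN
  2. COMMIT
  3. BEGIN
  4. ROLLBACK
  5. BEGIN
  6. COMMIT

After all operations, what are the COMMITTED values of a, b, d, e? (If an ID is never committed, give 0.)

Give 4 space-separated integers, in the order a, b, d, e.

Answer: 15 19 14 9

Derivation:
Initial committed: {a=15, b=19, d=14, e=9}
Op 1: BEGIN: in_txn=True, pending={}
Op 2: COMMIT: merged [] into committed; committed now {a=15, b=19, d=14, e=9}
Op 3: BEGIN: in_txn=True, pending={}
Op 4: ROLLBACK: discarded pending []; in_txn=False
Op 5: BEGIN: in_txn=True, pending={}
Op 6: COMMIT: merged [] into committed; committed now {a=15, b=19, d=14, e=9}
Final committed: {a=15, b=19, d=14, e=9}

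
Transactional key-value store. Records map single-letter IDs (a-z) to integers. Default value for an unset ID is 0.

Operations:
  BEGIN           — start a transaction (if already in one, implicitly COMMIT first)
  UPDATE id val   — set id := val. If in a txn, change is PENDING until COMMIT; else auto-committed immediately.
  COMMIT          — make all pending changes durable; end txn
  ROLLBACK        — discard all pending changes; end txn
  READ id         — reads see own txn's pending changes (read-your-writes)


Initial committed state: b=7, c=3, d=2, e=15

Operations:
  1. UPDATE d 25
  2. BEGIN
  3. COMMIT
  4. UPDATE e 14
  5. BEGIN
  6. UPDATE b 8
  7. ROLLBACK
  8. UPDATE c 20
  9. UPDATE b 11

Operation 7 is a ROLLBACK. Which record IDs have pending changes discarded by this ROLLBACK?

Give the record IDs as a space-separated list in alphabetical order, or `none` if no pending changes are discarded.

Initial committed: {b=7, c=3, d=2, e=15}
Op 1: UPDATE d=25 (auto-commit; committed d=25)
Op 2: BEGIN: in_txn=True, pending={}
Op 3: COMMIT: merged [] into committed; committed now {b=7, c=3, d=25, e=15}
Op 4: UPDATE e=14 (auto-commit; committed e=14)
Op 5: BEGIN: in_txn=True, pending={}
Op 6: UPDATE b=8 (pending; pending now {b=8})
Op 7: ROLLBACK: discarded pending ['b']; in_txn=False
Op 8: UPDATE c=20 (auto-commit; committed c=20)
Op 9: UPDATE b=11 (auto-commit; committed b=11)
ROLLBACK at op 7 discards: ['b']

Answer: b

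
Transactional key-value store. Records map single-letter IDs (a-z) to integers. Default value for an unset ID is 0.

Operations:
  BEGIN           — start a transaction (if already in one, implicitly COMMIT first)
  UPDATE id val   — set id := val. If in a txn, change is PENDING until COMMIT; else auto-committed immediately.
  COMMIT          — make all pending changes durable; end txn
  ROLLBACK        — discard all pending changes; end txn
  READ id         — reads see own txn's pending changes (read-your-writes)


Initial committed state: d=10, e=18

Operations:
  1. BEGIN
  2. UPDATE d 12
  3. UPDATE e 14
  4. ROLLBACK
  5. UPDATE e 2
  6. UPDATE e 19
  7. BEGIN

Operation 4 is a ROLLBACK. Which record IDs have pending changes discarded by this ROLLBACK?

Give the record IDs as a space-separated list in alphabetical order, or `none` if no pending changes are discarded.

Answer: d e

Derivation:
Initial committed: {d=10, e=18}
Op 1: BEGIN: in_txn=True, pending={}
Op 2: UPDATE d=12 (pending; pending now {d=12})
Op 3: UPDATE e=14 (pending; pending now {d=12, e=14})
Op 4: ROLLBACK: discarded pending ['d', 'e']; in_txn=False
Op 5: UPDATE e=2 (auto-commit; committed e=2)
Op 6: UPDATE e=19 (auto-commit; committed e=19)
Op 7: BEGIN: in_txn=True, pending={}
ROLLBACK at op 4 discards: ['d', 'e']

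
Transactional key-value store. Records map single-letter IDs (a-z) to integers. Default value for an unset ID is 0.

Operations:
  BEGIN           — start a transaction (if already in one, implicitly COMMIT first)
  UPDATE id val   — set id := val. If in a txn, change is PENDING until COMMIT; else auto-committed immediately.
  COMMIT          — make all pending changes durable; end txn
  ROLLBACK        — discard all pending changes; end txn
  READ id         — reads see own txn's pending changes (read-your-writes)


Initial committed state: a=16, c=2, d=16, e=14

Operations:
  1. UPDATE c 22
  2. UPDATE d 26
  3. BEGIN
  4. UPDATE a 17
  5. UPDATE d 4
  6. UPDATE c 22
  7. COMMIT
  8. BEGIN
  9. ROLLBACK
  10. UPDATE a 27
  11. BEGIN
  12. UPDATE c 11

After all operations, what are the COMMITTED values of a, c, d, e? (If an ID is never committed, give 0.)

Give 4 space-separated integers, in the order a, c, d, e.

Answer: 27 22 4 14

Derivation:
Initial committed: {a=16, c=2, d=16, e=14}
Op 1: UPDATE c=22 (auto-commit; committed c=22)
Op 2: UPDATE d=26 (auto-commit; committed d=26)
Op 3: BEGIN: in_txn=True, pending={}
Op 4: UPDATE a=17 (pending; pending now {a=17})
Op 5: UPDATE d=4 (pending; pending now {a=17, d=4})
Op 6: UPDATE c=22 (pending; pending now {a=17, c=22, d=4})
Op 7: COMMIT: merged ['a', 'c', 'd'] into committed; committed now {a=17, c=22, d=4, e=14}
Op 8: BEGIN: in_txn=True, pending={}
Op 9: ROLLBACK: discarded pending []; in_txn=False
Op 10: UPDATE a=27 (auto-commit; committed a=27)
Op 11: BEGIN: in_txn=True, pending={}
Op 12: UPDATE c=11 (pending; pending now {c=11})
Final committed: {a=27, c=22, d=4, e=14}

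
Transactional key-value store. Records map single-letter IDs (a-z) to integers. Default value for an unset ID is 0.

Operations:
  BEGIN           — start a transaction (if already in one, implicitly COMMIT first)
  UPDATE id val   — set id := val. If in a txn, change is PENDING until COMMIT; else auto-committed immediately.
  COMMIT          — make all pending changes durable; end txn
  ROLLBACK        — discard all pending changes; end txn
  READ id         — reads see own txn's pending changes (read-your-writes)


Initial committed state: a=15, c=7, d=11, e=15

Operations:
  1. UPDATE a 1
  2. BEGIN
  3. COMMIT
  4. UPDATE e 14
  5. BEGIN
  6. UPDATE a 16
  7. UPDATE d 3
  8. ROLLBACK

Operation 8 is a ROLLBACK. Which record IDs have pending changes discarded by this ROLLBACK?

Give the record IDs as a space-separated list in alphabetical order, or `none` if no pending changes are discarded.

Initial committed: {a=15, c=7, d=11, e=15}
Op 1: UPDATE a=1 (auto-commit; committed a=1)
Op 2: BEGIN: in_txn=True, pending={}
Op 3: COMMIT: merged [] into committed; committed now {a=1, c=7, d=11, e=15}
Op 4: UPDATE e=14 (auto-commit; committed e=14)
Op 5: BEGIN: in_txn=True, pending={}
Op 6: UPDATE a=16 (pending; pending now {a=16})
Op 7: UPDATE d=3 (pending; pending now {a=16, d=3})
Op 8: ROLLBACK: discarded pending ['a', 'd']; in_txn=False
ROLLBACK at op 8 discards: ['a', 'd']

Answer: a d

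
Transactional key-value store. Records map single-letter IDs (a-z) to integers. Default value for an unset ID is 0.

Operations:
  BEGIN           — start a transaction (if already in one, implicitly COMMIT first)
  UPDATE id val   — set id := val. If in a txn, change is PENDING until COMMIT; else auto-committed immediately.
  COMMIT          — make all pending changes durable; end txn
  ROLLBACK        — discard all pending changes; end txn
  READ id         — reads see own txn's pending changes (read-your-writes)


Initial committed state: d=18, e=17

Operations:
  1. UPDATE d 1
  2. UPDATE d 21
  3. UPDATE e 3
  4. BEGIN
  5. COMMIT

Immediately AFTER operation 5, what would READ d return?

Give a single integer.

Answer: 21

Derivation:
Initial committed: {d=18, e=17}
Op 1: UPDATE d=1 (auto-commit; committed d=1)
Op 2: UPDATE d=21 (auto-commit; committed d=21)
Op 3: UPDATE e=3 (auto-commit; committed e=3)
Op 4: BEGIN: in_txn=True, pending={}
Op 5: COMMIT: merged [] into committed; committed now {d=21, e=3}
After op 5: visible(d) = 21 (pending={}, committed={d=21, e=3})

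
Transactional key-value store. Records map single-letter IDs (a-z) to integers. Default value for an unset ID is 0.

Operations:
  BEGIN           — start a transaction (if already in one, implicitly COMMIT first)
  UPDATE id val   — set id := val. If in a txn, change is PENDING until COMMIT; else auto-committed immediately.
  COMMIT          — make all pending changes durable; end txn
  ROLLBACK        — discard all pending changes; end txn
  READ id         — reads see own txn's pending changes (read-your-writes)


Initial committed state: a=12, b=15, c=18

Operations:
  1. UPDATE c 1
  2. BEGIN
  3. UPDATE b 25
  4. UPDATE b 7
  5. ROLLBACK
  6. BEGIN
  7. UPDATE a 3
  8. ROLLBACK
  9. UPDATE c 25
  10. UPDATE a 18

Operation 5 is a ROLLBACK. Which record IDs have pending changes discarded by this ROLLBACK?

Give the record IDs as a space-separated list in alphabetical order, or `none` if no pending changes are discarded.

Answer: b

Derivation:
Initial committed: {a=12, b=15, c=18}
Op 1: UPDATE c=1 (auto-commit; committed c=1)
Op 2: BEGIN: in_txn=True, pending={}
Op 3: UPDATE b=25 (pending; pending now {b=25})
Op 4: UPDATE b=7 (pending; pending now {b=7})
Op 5: ROLLBACK: discarded pending ['b']; in_txn=False
Op 6: BEGIN: in_txn=True, pending={}
Op 7: UPDATE a=3 (pending; pending now {a=3})
Op 8: ROLLBACK: discarded pending ['a']; in_txn=False
Op 9: UPDATE c=25 (auto-commit; committed c=25)
Op 10: UPDATE a=18 (auto-commit; committed a=18)
ROLLBACK at op 5 discards: ['b']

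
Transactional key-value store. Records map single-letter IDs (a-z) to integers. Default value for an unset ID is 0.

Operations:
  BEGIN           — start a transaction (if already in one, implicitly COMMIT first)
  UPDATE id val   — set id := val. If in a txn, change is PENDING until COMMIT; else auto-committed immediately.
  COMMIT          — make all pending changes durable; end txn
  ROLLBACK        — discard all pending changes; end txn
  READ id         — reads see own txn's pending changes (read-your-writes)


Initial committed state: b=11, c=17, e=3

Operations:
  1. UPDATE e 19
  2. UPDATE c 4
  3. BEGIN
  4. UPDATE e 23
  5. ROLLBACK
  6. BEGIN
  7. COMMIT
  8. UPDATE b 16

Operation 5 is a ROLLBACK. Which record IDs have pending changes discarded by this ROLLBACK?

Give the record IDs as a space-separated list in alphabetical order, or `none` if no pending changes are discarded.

Answer: e

Derivation:
Initial committed: {b=11, c=17, e=3}
Op 1: UPDATE e=19 (auto-commit; committed e=19)
Op 2: UPDATE c=4 (auto-commit; committed c=4)
Op 3: BEGIN: in_txn=True, pending={}
Op 4: UPDATE e=23 (pending; pending now {e=23})
Op 5: ROLLBACK: discarded pending ['e']; in_txn=False
Op 6: BEGIN: in_txn=True, pending={}
Op 7: COMMIT: merged [] into committed; committed now {b=11, c=4, e=19}
Op 8: UPDATE b=16 (auto-commit; committed b=16)
ROLLBACK at op 5 discards: ['e']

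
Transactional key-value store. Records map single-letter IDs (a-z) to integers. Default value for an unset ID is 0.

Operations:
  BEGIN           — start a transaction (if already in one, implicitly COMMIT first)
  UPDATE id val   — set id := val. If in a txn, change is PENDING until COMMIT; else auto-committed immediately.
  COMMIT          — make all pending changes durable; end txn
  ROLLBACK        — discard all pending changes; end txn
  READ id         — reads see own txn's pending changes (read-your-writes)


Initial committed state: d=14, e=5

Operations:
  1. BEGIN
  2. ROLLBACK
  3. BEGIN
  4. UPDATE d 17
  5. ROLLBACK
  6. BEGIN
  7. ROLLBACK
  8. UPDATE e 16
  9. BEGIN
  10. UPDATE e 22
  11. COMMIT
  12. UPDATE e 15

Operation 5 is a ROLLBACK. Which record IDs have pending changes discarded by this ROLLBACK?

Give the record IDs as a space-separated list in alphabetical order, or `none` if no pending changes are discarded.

Answer: d

Derivation:
Initial committed: {d=14, e=5}
Op 1: BEGIN: in_txn=True, pending={}
Op 2: ROLLBACK: discarded pending []; in_txn=False
Op 3: BEGIN: in_txn=True, pending={}
Op 4: UPDATE d=17 (pending; pending now {d=17})
Op 5: ROLLBACK: discarded pending ['d']; in_txn=False
Op 6: BEGIN: in_txn=True, pending={}
Op 7: ROLLBACK: discarded pending []; in_txn=False
Op 8: UPDATE e=16 (auto-commit; committed e=16)
Op 9: BEGIN: in_txn=True, pending={}
Op 10: UPDATE e=22 (pending; pending now {e=22})
Op 11: COMMIT: merged ['e'] into committed; committed now {d=14, e=22}
Op 12: UPDATE e=15 (auto-commit; committed e=15)
ROLLBACK at op 5 discards: ['d']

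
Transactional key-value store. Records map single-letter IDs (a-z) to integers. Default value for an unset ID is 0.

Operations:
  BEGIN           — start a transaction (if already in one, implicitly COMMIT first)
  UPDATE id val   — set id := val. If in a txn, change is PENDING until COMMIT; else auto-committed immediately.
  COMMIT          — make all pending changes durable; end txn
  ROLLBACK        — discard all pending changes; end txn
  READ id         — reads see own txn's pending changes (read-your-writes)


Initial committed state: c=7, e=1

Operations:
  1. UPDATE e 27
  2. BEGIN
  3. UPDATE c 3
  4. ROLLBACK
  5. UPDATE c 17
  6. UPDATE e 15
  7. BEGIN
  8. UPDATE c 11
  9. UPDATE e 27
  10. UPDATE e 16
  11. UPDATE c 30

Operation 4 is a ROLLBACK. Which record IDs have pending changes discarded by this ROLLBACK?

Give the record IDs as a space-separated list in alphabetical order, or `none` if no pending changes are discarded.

Answer: c

Derivation:
Initial committed: {c=7, e=1}
Op 1: UPDATE e=27 (auto-commit; committed e=27)
Op 2: BEGIN: in_txn=True, pending={}
Op 3: UPDATE c=3 (pending; pending now {c=3})
Op 4: ROLLBACK: discarded pending ['c']; in_txn=False
Op 5: UPDATE c=17 (auto-commit; committed c=17)
Op 6: UPDATE e=15 (auto-commit; committed e=15)
Op 7: BEGIN: in_txn=True, pending={}
Op 8: UPDATE c=11 (pending; pending now {c=11})
Op 9: UPDATE e=27 (pending; pending now {c=11, e=27})
Op 10: UPDATE e=16 (pending; pending now {c=11, e=16})
Op 11: UPDATE c=30 (pending; pending now {c=30, e=16})
ROLLBACK at op 4 discards: ['c']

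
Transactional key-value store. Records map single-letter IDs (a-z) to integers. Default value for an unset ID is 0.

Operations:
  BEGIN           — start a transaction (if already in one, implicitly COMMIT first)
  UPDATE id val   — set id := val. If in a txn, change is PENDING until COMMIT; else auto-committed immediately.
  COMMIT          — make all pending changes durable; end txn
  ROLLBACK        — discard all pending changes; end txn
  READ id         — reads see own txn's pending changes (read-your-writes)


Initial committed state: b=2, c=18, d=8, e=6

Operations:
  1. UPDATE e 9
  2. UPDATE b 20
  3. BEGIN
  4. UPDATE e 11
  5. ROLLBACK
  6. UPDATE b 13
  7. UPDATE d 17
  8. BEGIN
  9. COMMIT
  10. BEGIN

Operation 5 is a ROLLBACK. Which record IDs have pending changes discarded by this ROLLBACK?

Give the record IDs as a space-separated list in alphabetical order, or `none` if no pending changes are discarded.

Answer: e

Derivation:
Initial committed: {b=2, c=18, d=8, e=6}
Op 1: UPDATE e=9 (auto-commit; committed e=9)
Op 2: UPDATE b=20 (auto-commit; committed b=20)
Op 3: BEGIN: in_txn=True, pending={}
Op 4: UPDATE e=11 (pending; pending now {e=11})
Op 5: ROLLBACK: discarded pending ['e']; in_txn=False
Op 6: UPDATE b=13 (auto-commit; committed b=13)
Op 7: UPDATE d=17 (auto-commit; committed d=17)
Op 8: BEGIN: in_txn=True, pending={}
Op 9: COMMIT: merged [] into committed; committed now {b=13, c=18, d=17, e=9}
Op 10: BEGIN: in_txn=True, pending={}
ROLLBACK at op 5 discards: ['e']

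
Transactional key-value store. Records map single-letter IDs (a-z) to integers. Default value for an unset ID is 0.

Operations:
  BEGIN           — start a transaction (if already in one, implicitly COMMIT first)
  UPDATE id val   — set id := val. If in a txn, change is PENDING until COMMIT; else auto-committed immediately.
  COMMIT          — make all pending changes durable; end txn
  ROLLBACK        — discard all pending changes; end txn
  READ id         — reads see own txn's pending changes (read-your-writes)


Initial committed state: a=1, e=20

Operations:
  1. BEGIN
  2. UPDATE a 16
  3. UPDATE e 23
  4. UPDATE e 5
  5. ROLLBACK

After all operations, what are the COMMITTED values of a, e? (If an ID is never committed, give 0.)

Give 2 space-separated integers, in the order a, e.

Initial committed: {a=1, e=20}
Op 1: BEGIN: in_txn=True, pending={}
Op 2: UPDATE a=16 (pending; pending now {a=16})
Op 3: UPDATE e=23 (pending; pending now {a=16, e=23})
Op 4: UPDATE e=5 (pending; pending now {a=16, e=5})
Op 5: ROLLBACK: discarded pending ['a', 'e']; in_txn=False
Final committed: {a=1, e=20}

Answer: 1 20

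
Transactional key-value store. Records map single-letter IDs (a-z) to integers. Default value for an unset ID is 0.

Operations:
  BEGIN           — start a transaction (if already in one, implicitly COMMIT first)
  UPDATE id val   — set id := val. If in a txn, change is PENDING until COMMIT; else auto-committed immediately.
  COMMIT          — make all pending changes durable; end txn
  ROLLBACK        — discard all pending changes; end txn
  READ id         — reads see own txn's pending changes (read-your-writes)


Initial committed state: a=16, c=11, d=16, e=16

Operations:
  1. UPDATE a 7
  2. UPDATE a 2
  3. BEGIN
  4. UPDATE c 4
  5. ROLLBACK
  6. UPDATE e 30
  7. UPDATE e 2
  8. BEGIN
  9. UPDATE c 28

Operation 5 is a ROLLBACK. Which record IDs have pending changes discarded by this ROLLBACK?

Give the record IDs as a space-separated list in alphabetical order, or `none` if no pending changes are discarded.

Answer: c

Derivation:
Initial committed: {a=16, c=11, d=16, e=16}
Op 1: UPDATE a=7 (auto-commit; committed a=7)
Op 2: UPDATE a=2 (auto-commit; committed a=2)
Op 3: BEGIN: in_txn=True, pending={}
Op 4: UPDATE c=4 (pending; pending now {c=4})
Op 5: ROLLBACK: discarded pending ['c']; in_txn=False
Op 6: UPDATE e=30 (auto-commit; committed e=30)
Op 7: UPDATE e=2 (auto-commit; committed e=2)
Op 8: BEGIN: in_txn=True, pending={}
Op 9: UPDATE c=28 (pending; pending now {c=28})
ROLLBACK at op 5 discards: ['c']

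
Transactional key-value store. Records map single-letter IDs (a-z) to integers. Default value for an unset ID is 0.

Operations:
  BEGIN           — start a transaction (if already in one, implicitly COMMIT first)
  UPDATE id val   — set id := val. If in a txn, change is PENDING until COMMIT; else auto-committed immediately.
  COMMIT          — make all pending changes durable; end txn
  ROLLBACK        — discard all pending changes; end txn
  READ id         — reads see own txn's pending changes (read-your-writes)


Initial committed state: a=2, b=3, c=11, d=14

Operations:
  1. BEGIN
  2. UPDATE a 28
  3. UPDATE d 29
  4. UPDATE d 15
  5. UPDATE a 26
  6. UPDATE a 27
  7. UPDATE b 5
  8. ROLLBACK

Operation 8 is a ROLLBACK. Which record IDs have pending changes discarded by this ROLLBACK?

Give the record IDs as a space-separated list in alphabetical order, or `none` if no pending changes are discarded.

Initial committed: {a=2, b=3, c=11, d=14}
Op 1: BEGIN: in_txn=True, pending={}
Op 2: UPDATE a=28 (pending; pending now {a=28})
Op 3: UPDATE d=29 (pending; pending now {a=28, d=29})
Op 4: UPDATE d=15 (pending; pending now {a=28, d=15})
Op 5: UPDATE a=26 (pending; pending now {a=26, d=15})
Op 6: UPDATE a=27 (pending; pending now {a=27, d=15})
Op 7: UPDATE b=5 (pending; pending now {a=27, b=5, d=15})
Op 8: ROLLBACK: discarded pending ['a', 'b', 'd']; in_txn=False
ROLLBACK at op 8 discards: ['a', 'b', 'd']

Answer: a b d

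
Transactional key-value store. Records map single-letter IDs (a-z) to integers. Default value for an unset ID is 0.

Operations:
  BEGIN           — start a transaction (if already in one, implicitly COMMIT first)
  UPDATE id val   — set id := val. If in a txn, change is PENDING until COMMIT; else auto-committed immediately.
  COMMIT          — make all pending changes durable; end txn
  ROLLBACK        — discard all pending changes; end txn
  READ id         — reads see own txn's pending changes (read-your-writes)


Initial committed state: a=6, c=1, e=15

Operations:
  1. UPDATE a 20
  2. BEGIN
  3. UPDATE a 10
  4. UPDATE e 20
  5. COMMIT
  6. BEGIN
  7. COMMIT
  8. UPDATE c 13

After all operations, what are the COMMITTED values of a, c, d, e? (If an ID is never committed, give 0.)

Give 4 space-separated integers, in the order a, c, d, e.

Initial committed: {a=6, c=1, e=15}
Op 1: UPDATE a=20 (auto-commit; committed a=20)
Op 2: BEGIN: in_txn=True, pending={}
Op 3: UPDATE a=10 (pending; pending now {a=10})
Op 4: UPDATE e=20 (pending; pending now {a=10, e=20})
Op 5: COMMIT: merged ['a', 'e'] into committed; committed now {a=10, c=1, e=20}
Op 6: BEGIN: in_txn=True, pending={}
Op 7: COMMIT: merged [] into committed; committed now {a=10, c=1, e=20}
Op 8: UPDATE c=13 (auto-commit; committed c=13)
Final committed: {a=10, c=13, e=20}

Answer: 10 13 0 20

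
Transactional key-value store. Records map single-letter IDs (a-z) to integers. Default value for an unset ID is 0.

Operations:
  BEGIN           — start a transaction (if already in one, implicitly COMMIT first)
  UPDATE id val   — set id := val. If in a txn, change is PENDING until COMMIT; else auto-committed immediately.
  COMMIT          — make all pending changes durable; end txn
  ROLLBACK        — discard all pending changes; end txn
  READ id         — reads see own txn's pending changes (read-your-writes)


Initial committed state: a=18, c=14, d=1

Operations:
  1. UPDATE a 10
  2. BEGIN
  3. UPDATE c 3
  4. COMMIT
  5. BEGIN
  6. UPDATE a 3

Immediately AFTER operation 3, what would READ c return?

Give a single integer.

Initial committed: {a=18, c=14, d=1}
Op 1: UPDATE a=10 (auto-commit; committed a=10)
Op 2: BEGIN: in_txn=True, pending={}
Op 3: UPDATE c=3 (pending; pending now {c=3})
After op 3: visible(c) = 3 (pending={c=3}, committed={a=10, c=14, d=1})

Answer: 3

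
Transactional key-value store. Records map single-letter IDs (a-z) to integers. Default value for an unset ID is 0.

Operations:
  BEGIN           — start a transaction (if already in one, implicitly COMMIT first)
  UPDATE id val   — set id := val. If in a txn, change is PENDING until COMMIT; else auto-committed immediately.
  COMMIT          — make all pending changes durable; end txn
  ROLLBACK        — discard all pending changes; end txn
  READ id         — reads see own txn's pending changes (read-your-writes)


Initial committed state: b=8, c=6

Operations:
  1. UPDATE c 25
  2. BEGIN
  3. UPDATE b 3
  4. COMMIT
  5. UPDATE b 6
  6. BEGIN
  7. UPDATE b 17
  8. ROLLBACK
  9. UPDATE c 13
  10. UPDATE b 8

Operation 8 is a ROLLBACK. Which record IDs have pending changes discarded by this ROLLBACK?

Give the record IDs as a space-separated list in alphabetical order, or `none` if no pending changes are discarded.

Initial committed: {b=8, c=6}
Op 1: UPDATE c=25 (auto-commit; committed c=25)
Op 2: BEGIN: in_txn=True, pending={}
Op 3: UPDATE b=3 (pending; pending now {b=3})
Op 4: COMMIT: merged ['b'] into committed; committed now {b=3, c=25}
Op 5: UPDATE b=6 (auto-commit; committed b=6)
Op 6: BEGIN: in_txn=True, pending={}
Op 7: UPDATE b=17 (pending; pending now {b=17})
Op 8: ROLLBACK: discarded pending ['b']; in_txn=False
Op 9: UPDATE c=13 (auto-commit; committed c=13)
Op 10: UPDATE b=8 (auto-commit; committed b=8)
ROLLBACK at op 8 discards: ['b']

Answer: b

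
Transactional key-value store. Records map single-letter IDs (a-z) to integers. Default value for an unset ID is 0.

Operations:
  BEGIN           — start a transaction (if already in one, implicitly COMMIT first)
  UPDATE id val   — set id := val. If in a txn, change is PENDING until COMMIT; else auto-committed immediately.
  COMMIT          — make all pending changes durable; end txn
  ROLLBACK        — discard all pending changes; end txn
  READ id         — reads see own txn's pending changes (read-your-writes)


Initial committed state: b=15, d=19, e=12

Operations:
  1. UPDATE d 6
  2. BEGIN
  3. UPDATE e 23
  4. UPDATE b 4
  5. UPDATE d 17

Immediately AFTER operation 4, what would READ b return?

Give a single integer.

Answer: 4

Derivation:
Initial committed: {b=15, d=19, e=12}
Op 1: UPDATE d=6 (auto-commit; committed d=6)
Op 2: BEGIN: in_txn=True, pending={}
Op 3: UPDATE e=23 (pending; pending now {e=23})
Op 4: UPDATE b=4 (pending; pending now {b=4, e=23})
After op 4: visible(b) = 4 (pending={b=4, e=23}, committed={b=15, d=6, e=12})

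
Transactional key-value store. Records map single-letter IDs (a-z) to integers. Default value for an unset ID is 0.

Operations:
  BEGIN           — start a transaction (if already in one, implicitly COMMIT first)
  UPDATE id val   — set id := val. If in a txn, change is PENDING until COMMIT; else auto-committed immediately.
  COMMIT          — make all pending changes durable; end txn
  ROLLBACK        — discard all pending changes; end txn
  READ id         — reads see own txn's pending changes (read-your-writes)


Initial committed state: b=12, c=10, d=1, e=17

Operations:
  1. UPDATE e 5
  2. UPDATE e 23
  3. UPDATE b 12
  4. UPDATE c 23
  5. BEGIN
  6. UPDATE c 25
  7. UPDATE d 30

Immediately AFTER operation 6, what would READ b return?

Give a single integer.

Answer: 12

Derivation:
Initial committed: {b=12, c=10, d=1, e=17}
Op 1: UPDATE e=5 (auto-commit; committed e=5)
Op 2: UPDATE e=23 (auto-commit; committed e=23)
Op 3: UPDATE b=12 (auto-commit; committed b=12)
Op 4: UPDATE c=23 (auto-commit; committed c=23)
Op 5: BEGIN: in_txn=True, pending={}
Op 6: UPDATE c=25 (pending; pending now {c=25})
After op 6: visible(b) = 12 (pending={c=25}, committed={b=12, c=23, d=1, e=23})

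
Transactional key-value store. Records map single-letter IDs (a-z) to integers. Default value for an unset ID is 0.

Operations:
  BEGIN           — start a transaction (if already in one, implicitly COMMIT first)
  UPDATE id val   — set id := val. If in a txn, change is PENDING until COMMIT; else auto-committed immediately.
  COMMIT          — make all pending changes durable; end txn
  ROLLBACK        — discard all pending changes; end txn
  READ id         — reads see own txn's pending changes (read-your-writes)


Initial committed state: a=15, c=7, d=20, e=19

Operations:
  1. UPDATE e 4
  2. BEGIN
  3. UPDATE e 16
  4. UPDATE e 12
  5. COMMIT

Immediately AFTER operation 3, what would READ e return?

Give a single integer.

Initial committed: {a=15, c=7, d=20, e=19}
Op 1: UPDATE e=4 (auto-commit; committed e=4)
Op 2: BEGIN: in_txn=True, pending={}
Op 3: UPDATE e=16 (pending; pending now {e=16})
After op 3: visible(e) = 16 (pending={e=16}, committed={a=15, c=7, d=20, e=4})

Answer: 16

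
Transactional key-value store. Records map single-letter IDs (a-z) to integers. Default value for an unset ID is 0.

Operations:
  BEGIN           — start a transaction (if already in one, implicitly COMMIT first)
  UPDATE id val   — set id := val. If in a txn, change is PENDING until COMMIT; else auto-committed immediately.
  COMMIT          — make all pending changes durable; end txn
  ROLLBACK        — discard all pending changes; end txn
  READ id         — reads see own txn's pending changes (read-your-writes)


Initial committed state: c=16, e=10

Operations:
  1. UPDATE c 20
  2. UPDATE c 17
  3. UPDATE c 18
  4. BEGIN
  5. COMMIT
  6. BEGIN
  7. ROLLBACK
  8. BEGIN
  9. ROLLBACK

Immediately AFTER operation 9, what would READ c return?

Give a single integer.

Answer: 18

Derivation:
Initial committed: {c=16, e=10}
Op 1: UPDATE c=20 (auto-commit; committed c=20)
Op 2: UPDATE c=17 (auto-commit; committed c=17)
Op 3: UPDATE c=18 (auto-commit; committed c=18)
Op 4: BEGIN: in_txn=True, pending={}
Op 5: COMMIT: merged [] into committed; committed now {c=18, e=10}
Op 6: BEGIN: in_txn=True, pending={}
Op 7: ROLLBACK: discarded pending []; in_txn=False
Op 8: BEGIN: in_txn=True, pending={}
Op 9: ROLLBACK: discarded pending []; in_txn=False
After op 9: visible(c) = 18 (pending={}, committed={c=18, e=10})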